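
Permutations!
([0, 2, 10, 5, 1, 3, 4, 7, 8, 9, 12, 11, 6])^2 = (1 10 6)(2 12 4)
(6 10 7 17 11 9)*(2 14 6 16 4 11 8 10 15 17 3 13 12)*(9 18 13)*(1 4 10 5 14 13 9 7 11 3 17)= (1 4 3 7 17 8 5 14 6 15)(2 13 12)(9 16 10 11 18)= [0, 4, 13, 7, 3, 14, 15, 17, 5, 16, 11, 18, 2, 12, 6, 1, 10, 8, 9]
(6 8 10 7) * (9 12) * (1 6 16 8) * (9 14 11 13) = [0, 6, 2, 3, 4, 5, 1, 16, 10, 12, 7, 13, 14, 9, 11, 15, 8] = (1 6)(7 16 8 10)(9 12 14 11 13)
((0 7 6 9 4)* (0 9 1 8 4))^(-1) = ((0 7 6 1 8 4 9))^(-1) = (0 9 4 8 1 6 7)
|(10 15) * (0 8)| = 2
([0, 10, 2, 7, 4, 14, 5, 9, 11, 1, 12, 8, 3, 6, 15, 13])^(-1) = [0, 9, 2, 12, 4, 6, 13, 3, 11, 7, 1, 8, 10, 15, 5, 14]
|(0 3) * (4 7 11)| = |(0 3)(4 7 11)| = 6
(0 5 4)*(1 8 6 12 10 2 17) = (0 5 4)(1 8 6 12 10 2 17) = [5, 8, 17, 3, 0, 4, 12, 7, 6, 9, 2, 11, 10, 13, 14, 15, 16, 1]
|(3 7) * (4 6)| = |(3 7)(4 6)| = 2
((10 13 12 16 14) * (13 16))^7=((10 16 14)(12 13))^7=(10 16 14)(12 13)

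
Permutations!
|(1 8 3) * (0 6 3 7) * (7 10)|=7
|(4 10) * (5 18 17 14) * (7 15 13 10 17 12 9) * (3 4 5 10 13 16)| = |(3 4 17 14 10 5 18 12 9 7 15 16)| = 12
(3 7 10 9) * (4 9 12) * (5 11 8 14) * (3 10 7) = [0, 1, 2, 3, 9, 11, 6, 7, 14, 10, 12, 8, 4, 13, 5] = (4 9 10 12)(5 11 8 14)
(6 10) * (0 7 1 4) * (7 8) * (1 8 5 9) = (0 5 9 1 4)(6 10)(7 8) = [5, 4, 2, 3, 0, 9, 10, 8, 7, 1, 6]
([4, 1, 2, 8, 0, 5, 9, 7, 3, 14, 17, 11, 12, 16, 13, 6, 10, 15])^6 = (6 17 16 14)(9 15 10 13)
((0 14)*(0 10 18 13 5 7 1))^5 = (0 5 10 1 13 14 7 18)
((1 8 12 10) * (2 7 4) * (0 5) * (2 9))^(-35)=(0 5)(1 8 12 10)(2 7 4 9)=((0 5)(1 8 12 10)(2 7 4 9))^(-35)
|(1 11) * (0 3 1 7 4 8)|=7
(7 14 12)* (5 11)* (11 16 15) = (5 16 15 11)(7 14 12) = [0, 1, 2, 3, 4, 16, 6, 14, 8, 9, 10, 5, 7, 13, 12, 11, 15]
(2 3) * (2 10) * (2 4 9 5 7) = (2 3 10 4 9 5 7) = [0, 1, 3, 10, 9, 7, 6, 2, 8, 5, 4]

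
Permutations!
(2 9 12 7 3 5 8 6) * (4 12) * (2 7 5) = [0, 1, 9, 2, 12, 8, 7, 3, 6, 4, 10, 11, 5] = (2 9 4 12 5 8 6 7 3)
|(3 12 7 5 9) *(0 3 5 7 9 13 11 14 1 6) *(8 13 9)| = |(0 3 12 8 13 11 14 1 6)(5 9)| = 18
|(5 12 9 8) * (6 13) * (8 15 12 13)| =12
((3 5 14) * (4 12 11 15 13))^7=(3 5 14)(4 11 13 12 15)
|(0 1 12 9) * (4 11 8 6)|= |(0 1 12 9)(4 11 8 6)|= 4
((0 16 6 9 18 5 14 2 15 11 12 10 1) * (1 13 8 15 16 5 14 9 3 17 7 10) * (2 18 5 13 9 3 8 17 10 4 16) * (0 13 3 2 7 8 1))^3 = ((0 3 10 9 5 2 7 4 16 6 1 13 17 8 15 11 12)(14 18))^3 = (0 9 7 6 17 11 3 5 4 1 8 12 10 2 16 13 15)(14 18)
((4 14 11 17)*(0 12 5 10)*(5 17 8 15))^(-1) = (0 10 5 15 8 11 14 4 17 12)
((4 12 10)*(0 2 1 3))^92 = ((0 2 1 3)(4 12 10))^92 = (4 10 12)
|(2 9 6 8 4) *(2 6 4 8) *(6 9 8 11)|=4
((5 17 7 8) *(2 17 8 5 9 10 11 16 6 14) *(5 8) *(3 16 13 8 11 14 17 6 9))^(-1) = ((2 6 17 7 11 13 8 3 16 9 10 14))^(-1) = (2 14 10 9 16 3 8 13 11 7 17 6)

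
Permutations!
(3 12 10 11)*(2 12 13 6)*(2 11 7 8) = (2 12 10 7 8)(3 13 6 11) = [0, 1, 12, 13, 4, 5, 11, 8, 2, 9, 7, 3, 10, 6]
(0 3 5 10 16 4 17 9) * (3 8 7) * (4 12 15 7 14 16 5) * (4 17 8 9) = (0 9)(3 17 4 8 14 16 12 15 7)(5 10) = [9, 1, 2, 17, 8, 10, 6, 3, 14, 0, 5, 11, 15, 13, 16, 7, 12, 4]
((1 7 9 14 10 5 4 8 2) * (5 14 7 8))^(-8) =((1 8 2)(4 5)(7 9)(10 14))^(-8) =(14)(1 8 2)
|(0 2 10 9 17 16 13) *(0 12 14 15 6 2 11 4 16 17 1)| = |(17)(0 11 4 16 13 12 14 15 6 2 10 9 1)| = 13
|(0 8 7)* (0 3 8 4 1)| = |(0 4 1)(3 8 7)| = 3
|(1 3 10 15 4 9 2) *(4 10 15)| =7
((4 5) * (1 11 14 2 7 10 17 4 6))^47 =((1 11 14 2 7 10 17 4 5 6))^47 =(1 4 7 11 5 10 14 6 17 2)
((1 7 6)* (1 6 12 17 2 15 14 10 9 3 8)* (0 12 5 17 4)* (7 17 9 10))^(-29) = (0 12 4)(1 17 2 15 14 7 5 9 3 8)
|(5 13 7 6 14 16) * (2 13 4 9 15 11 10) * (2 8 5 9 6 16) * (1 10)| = |(1 10 8 5 4 6 14 2 13 7 16 9 15 11)| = 14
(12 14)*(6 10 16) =(6 10 16)(12 14) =[0, 1, 2, 3, 4, 5, 10, 7, 8, 9, 16, 11, 14, 13, 12, 15, 6]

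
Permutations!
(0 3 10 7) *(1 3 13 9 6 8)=(0 13 9 6 8 1 3 10 7)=[13, 3, 2, 10, 4, 5, 8, 0, 1, 6, 7, 11, 12, 9]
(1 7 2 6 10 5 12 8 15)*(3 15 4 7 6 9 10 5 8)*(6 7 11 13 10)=[0, 7, 9, 15, 11, 12, 5, 2, 4, 6, 8, 13, 3, 10, 14, 1]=(1 7 2 9 6 5 12 3 15)(4 11 13 10 8)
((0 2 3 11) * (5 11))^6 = (0 2 3 5 11)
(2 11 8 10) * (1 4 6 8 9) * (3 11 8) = (1 4 6 3 11 9)(2 8 10) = [0, 4, 8, 11, 6, 5, 3, 7, 10, 1, 2, 9]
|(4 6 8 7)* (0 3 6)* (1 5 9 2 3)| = |(0 1 5 9 2 3 6 8 7 4)| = 10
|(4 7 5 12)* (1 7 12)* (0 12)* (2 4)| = |(0 12 2 4)(1 7 5)| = 12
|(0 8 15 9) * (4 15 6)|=6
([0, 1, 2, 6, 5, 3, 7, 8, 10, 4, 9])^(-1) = (3 5 4 9 10 8 7 6)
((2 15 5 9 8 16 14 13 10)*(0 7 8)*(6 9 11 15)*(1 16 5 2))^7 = ((0 7 8 5 11 15 2 6 9)(1 16 14 13 10))^7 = (0 6 15 5 7 9 2 11 8)(1 14 10 16 13)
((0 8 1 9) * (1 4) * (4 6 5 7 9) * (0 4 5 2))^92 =((0 8 6 2)(1 5 7 9 4))^92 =(1 7 4 5 9)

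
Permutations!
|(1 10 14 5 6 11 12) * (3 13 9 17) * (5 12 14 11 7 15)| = 20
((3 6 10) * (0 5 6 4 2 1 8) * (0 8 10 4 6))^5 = ((0 5)(1 10 3 6 4 2))^5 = (0 5)(1 2 4 6 3 10)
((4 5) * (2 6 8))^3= ((2 6 8)(4 5))^3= (8)(4 5)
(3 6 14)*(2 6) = [0, 1, 6, 2, 4, 5, 14, 7, 8, 9, 10, 11, 12, 13, 3] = (2 6 14 3)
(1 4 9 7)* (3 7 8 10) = (1 4 9 8 10 3 7) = [0, 4, 2, 7, 9, 5, 6, 1, 10, 8, 3]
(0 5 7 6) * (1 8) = (0 5 7 6)(1 8) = [5, 8, 2, 3, 4, 7, 0, 6, 1]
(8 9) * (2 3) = (2 3)(8 9) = [0, 1, 3, 2, 4, 5, 6, 7, 9, 8]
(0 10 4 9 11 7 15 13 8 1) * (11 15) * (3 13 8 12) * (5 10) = (0 5 10 4 9 15 8 1)(3 13 12)(7 11) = [5, 0, 2, 13, 9, 10, 6, 11, 1, 15, 4, 7, 3, 12, 14, 8]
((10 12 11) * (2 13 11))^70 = (13) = ((2 13 11 10 12))^70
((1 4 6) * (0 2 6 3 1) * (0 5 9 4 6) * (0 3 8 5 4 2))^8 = ((1 6 4 8 5 9 2 3))^8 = (9)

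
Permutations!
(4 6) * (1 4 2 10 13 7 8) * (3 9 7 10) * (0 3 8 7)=(0 3 9)(1 4 6 2 8)(10 13)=[3, 4, 8, 9, 6, 5, 2, 7, 1, 0, 13, 11, 12, 10]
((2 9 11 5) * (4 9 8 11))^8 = ((2 8 11 5)(4 9))^8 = (11)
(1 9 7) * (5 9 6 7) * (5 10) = (1 6 7)(5 9 10) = [0, 6, 2, 3, 4, 9, 7, 1, 8, 10, 5]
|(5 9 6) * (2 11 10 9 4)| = |(2 11 10 9 6 5 4)| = 7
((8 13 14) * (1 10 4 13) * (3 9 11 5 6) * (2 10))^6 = ((1 2 10 4 13 14 8)(3 9 11 5 6))^6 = (1 8 14 13 4 10 2)(3 9 11 5 6)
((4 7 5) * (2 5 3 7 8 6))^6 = (2 5 4 8 6)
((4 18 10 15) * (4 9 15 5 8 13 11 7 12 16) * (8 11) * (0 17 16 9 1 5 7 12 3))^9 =((0 17 16 4 18 10 7 3)(1 5 11 12 9 15)(8 13))^9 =(0 17 16 4 18 10 7 3)(1 12)(5 9)(8 13)(11 15)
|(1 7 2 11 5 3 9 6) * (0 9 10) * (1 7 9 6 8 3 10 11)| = |(0 6 7 2 1 9 8 3 11 5 10)| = 11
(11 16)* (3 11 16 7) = (16)(3 11 7) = [0, 1, 2, 11, 4, 5, 6, 3, 8, 9, 10, 7, 12, 13, 14, 15, 16]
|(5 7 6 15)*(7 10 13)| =6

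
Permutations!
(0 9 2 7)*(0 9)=(2 7 9)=[0, 1, 7, 3, 4, 5, 6, 9, 8, 2]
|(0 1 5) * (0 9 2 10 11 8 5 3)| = 6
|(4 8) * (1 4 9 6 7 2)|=|(1 4 8 9 6 7 2)|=7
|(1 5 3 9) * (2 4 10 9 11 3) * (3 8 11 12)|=|(1 5 2 4 10 9)(3 12)(8 11)|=6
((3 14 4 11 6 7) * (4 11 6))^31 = (3 14 11 4 6 7)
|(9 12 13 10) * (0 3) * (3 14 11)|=4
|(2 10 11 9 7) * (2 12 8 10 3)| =6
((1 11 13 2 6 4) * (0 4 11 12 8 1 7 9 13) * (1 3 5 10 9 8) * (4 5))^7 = ((0 5 10 9 13 2 6 11)(1 12)(3 4 7 8))^7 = (0 11 6 2 13 9 10 5)(1 12)(3 8 7 4)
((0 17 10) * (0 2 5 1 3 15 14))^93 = ((0 17 10 2 5 1 3 15 14))^93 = (0 2 3)(1 14 10)(5 15 17)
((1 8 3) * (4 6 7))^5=(1 3 8)(4 7 6)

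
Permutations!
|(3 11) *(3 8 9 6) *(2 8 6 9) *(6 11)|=2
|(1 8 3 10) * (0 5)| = 4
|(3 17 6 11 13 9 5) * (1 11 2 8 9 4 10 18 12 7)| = |(1 11 13 4 10 18 12 7)(2 8 9 5 3 17 6)| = 56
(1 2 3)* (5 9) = (1 2 3)(5 9) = [0, 2, 3, 1, 4, 9, 6, 7, 8, 5]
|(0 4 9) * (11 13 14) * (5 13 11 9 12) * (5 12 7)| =|(0 4 7 5 13 14 9)| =7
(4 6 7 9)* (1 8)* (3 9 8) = (1 3 9 4 6 7 8) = [0, 3, 2, 9, 6, 5, 7, 8, 1, 4]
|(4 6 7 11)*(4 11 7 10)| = |(11)(4 6 10)| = 3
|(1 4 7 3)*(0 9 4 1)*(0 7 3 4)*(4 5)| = 4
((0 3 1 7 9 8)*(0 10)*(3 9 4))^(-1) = (0 10 8 9)(1 3 4 7)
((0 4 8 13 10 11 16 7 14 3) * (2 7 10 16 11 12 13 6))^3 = ((0 4 8 6 2 7 14 3)(10 12 13 16))^3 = (0 6 14 4 2 3 8 7)(10 16 13 12)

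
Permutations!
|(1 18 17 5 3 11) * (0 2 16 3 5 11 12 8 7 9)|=8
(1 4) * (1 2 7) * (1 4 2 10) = [0, 2, 7, 3, 10, 5, 6, 4, 8, 9, 1] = (1 2 7 4 10)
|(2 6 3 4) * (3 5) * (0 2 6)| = 4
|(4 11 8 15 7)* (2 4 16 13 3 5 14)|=11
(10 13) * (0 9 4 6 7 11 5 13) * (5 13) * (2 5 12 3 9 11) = [11, 1, 5, 9, 6, 12, 7, 2, 8, 4, 0, 13, 3, 10] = (0 11 13 10)(2 5 12 3 9 4 6 7)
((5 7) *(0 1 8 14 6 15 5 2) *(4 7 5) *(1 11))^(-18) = ((0 11 1 8 14 6 15 4 7 2))^(-18) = (0 1 14 15 7)(2 11 8 6 4)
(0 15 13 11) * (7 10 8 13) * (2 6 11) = (0 15 7 10 8 13 2 6 11) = [15, 1, 6, 3, 4, 5, 11, 10, 13, 9, 8, 0, 12, 2, 14, 7]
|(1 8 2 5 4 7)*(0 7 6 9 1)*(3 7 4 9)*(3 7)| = |(0 4 6 7)(1 8 2 5 9)| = 20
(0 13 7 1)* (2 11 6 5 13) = (0 2 11 6 5 13 7 1) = [2, 0, 11, 3, 4, 13, 5, 1, 8, 9, 10, 6, 12, 7]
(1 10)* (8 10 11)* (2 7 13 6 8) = (1 11 2 7 13 6 8 10) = [0, 11, 7, 3, 4, 5, 8, 13, 10, 9, 1, 2, 12, 6]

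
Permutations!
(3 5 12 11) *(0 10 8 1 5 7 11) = (0 10 8 1 5 12)(3 7 11) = [10, 5, 2, 7, 4, 12, 6, 11, 1, 9, 8, 3, 0]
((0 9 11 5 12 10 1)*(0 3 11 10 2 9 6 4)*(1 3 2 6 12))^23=(0 4 6 12)(1 9 3 5 2 10 11)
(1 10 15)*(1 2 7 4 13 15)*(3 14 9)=(1 10)(2 7 4 13 15)(3 14 9)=[0, 10, 7, 14, 13, 5, 6, 4, 8, 3, 1, 11, 12, 15, 9, 2]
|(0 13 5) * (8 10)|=6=|(0 13 5)(8 10)|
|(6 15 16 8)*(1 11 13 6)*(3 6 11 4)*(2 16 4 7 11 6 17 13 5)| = |(1 7 11 5 2 16 8)(3 17 13 6 15 4)| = 42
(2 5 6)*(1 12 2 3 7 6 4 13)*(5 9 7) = (1 12 2 9 7 6 3 5 4 13) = [0, 12, 9, 5, 13, 4, 3, 6, 8, 7, 10, 11, 2, 1]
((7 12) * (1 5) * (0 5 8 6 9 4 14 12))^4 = (0 6 12 1 4)(5 9 7 8 14)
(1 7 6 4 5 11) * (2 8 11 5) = (1 7 6 4 2 8 11) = [0, 7, 8, 3, 2, 5, 4, 6, 11, 9, 10, 1]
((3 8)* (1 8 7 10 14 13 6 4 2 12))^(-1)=(1 12 2 4 6 13 14 10 7 3 8)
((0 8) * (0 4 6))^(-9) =((0 8 4 6))^(-9) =(0 6 4 8)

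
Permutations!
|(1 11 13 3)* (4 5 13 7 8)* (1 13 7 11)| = 4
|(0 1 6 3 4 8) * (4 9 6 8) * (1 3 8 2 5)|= 15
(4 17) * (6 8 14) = (4 17)(6 8 14) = [0, 1, 2, 3, 17, 5, 8, 7, 14, 9, 10, 11, 12, 13, 6, 15, 16, 4]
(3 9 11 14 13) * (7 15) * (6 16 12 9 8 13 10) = [0, 1, 2, 8, 4, 5, 16, 15, 13, 11, 6, 14, 9, 3, 10, 7, 12] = (3 8 13)(6 16 12 9 11 14 10)(7 15)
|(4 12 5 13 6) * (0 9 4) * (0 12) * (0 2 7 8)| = 12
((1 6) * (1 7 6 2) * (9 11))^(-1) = (1 2)(6 7)(9 11)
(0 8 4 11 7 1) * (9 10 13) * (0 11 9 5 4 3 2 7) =(0 8 3 2 7 1 11)(4 9 10 13 5) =[8, 11, 7, 2, 9, 4, 6, 1, 3, 10, 13, 0, 12, 5]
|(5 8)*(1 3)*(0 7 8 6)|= 10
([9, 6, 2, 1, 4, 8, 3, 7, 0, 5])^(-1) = [8, 3, 2, 6, 4, 9, 1, 7, 5, 0]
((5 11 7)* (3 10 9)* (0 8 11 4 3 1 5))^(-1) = (0 7 11 8)(1 9 10 3 4 5)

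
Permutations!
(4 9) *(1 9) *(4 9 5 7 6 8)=(9)(1 5 7 6 8 4)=[0, 5, 2, 3, 1, 7, 8, 6, 4, 9]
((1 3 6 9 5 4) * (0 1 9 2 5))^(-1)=((0 1 3 6 2 5 4 9))^(-1)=(0 9 4 5 2 6 3 1)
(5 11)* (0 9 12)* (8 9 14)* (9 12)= (0 14 8 12)(5 11)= [14, 1, 2, 3, 4, 11, 6, 7, 12, 9, 10, 5, 0, 13, 8]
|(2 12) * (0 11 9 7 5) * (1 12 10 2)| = 10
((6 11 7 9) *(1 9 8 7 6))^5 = (1 9)(6 11)(7 8)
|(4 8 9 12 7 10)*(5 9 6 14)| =9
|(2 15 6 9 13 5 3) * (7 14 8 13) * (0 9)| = 11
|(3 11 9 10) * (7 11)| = |(3 7 11 9 10)| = 5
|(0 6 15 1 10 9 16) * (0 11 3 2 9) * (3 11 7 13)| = |(0 6 15 1 10)(2 9 16 7 13 3)| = 30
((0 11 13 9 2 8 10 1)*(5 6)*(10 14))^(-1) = ((0 11 13 9 2 8 14 10 1)(5 6))^(-1) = (0 1 10 14 8 2 9 13 11)(5 6)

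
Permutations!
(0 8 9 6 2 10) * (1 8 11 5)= (0 11 5 1 8 9 6 2 10)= [11, 8, 10, 3, 4, 1, 2, 7, 9, 6, 0, 5]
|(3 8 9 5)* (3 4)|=5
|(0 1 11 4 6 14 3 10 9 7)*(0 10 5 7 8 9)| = |(0 1 11 4 6 14 3 5 7 10)(8 9)| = 10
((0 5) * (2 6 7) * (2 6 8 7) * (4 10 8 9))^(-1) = (0 5)(2 6 7 8 10 4 9)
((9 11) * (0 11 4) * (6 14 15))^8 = ((0 11 9 4)(6 14 15))^8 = (6 15 14)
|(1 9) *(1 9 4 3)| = 3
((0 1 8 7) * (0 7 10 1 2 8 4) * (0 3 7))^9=(0 2 8 10 1 4 3 7)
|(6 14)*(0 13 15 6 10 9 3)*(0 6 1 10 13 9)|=|(0 9 3 6 14 13 15 1 10)|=9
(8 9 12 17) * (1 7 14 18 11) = (1 7 14 18 11)(8 9 12 17) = [0, 7, 2, 3, 4, 5, 6, 14, 9, 12, 10, 1, 17, 13, 18, 15, 16, 8, 11]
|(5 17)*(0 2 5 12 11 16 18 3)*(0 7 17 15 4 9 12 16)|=40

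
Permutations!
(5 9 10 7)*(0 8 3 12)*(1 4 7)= [8, 4, 2, 12, 7, 9, 6, 5, 3, 10, 1, 11, 0]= (0 8 3 12)(1 4 7 5 9 10)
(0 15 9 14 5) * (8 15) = (0 8 15 9 14 5) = [8, 1, 2, 3, 4, 0, 6, 7, 15, 14, 10, 11, 12, 13, 5, 9]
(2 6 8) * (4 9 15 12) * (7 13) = (2 6 8)(4 9 15 12)(7 13) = [0, 1, 6, 3, 9, 5, 8, 13, 2, 15, 10, 11, 4, 7, 14, 12]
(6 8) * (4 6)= (4 6 8)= [0, 1, 2, 3, 6, 5, 8, 7, 4]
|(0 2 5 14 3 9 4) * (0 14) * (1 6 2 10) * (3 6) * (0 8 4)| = |(0 10 1 3 9)(2 5 8 4 14 6)| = 30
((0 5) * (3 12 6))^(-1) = (0 5)(3 6 12)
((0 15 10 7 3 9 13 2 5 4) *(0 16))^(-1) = ((0 15 10 7 3 9 13 2 5 4 16))^(-1) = (0 16 4 5 2 13 9 3 7 10 15)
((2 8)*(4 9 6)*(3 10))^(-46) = ((2 8)(3 10)(4 9 6))^(-46) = (10)(4 6 9)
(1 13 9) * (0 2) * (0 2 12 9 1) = (0 12 9)(1 13) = [12, 13, 2, 3, 4, 5, 6, 7, 8, 0, 10, 11, 9, 1]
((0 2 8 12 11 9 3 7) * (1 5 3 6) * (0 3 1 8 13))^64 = ((0 2 13)(1 5)(3 7)(6 8 12 11 9))^64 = (0 2 13)(6 9 11 12 8)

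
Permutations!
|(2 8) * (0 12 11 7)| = 4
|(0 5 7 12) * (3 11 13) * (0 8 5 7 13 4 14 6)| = |(0 7 12 8 5 13 3 11 4 14 6)| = 11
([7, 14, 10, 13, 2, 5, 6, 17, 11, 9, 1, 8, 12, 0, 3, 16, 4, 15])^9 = (0 14 2 15)(1 4 17 13)(3 10 16 7)(8 11)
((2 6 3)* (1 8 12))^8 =((1 8 12)(2 6 3))^8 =(1 12 8)(2 3 6)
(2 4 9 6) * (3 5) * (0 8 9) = (0 8 9 6 2 4)(3 5) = [8, 1, 4, 5, 0, 3, 2, 7, 9, 6]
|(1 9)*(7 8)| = 2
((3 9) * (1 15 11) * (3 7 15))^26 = (1 9 15)(3 7 11)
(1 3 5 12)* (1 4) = (1 3 5 12 4) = [0, 3, 2, 5, 1, 12, 6, 7, 8, 9, 10, 11, 4]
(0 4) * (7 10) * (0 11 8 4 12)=(0 12)(4 11 8)(7 10)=[12, 1, 2, 3, 11, 5, 6, 10, 4, 9, 7, 8, 0]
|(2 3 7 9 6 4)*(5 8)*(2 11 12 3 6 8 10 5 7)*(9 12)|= |(2 6 4 11 9 8 7 12 3)(5 10)|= 18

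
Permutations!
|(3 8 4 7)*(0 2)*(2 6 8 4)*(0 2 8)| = 6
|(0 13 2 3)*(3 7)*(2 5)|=6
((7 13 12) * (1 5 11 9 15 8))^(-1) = (1 8 15 9 11 5)(7 12 13)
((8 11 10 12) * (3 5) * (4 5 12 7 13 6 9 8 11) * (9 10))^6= (3 5 4 8 9 11 12)(6 7)(10 13)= ((3 12 11 9 8 4 5)(6 10 7 13))^6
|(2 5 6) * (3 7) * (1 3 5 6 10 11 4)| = 14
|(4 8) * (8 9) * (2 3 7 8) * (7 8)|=5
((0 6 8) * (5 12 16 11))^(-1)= (0 8 6)(5 11 16 12)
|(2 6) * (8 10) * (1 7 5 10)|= 10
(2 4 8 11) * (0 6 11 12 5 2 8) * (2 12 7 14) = [6, 1, 4, 3, 0, 12, 11, 14, 7, 9, 10, 8, 5, 13, 2] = (0 6 11 8 7 14 2 4)(5 12)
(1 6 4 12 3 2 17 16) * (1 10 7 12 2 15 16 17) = [0, 6, 1, 15, 2, 5, 4, 12, 8, 9, 7, 11, 3, 13, 14, 16, 10, 17] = (17)(1 6 4 2)(3 15 16 10 7 12)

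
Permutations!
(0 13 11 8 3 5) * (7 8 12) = (0 13 11 12 7 8 3 5) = [13, 1, 2, 5, 4, 0, 6, 8, 3, 9, 10, 12, 7, 11]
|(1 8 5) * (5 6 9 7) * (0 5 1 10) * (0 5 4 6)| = |(0 4 6 9 7 1 8)(5 10)| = 14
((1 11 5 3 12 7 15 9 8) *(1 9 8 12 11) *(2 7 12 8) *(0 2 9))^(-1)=((0 2 7 15 9 8)(3 11 5))^(-1)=(0 8 9 15 7 2)(3 5 11)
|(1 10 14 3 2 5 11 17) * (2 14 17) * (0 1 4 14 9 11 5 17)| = 21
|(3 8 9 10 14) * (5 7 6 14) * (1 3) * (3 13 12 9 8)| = 9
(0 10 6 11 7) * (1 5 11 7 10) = (0 1 5 11 10 6 7) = [1, 5, 2, 3, 4, 11, 7, 0, 8, 9, 6, 10]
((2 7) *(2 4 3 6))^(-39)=(2 7 4 3 6)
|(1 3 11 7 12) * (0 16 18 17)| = 20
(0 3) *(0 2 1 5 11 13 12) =[3, 5, 1, 2, 4, 11, 6, 7, 8, 9, 10, 13, 0, 12] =(0 3 2 1 5 11 13 12)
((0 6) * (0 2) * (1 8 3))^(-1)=((0 6 2)(1 8 3))^(-1)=(0 2 6)(1 3 8)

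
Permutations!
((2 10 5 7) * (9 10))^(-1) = (2 7 5 10 9)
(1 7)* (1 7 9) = (1 9) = [0, 9, 2, 3, 4, 5, 6, 7, 8, 1]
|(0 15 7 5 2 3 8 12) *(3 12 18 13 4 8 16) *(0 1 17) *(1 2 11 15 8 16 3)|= |(0 8 18 13 4 16 1 17)(2 12)(5 11 15 7)|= 8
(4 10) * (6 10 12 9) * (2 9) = (2 9 6 10 4 12) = [0, 1, 9, 3, 12, 5, 10, 7, 8, 6, 4, 11, 2]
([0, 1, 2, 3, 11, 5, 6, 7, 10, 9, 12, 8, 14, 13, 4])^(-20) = (4 12 8)(10 11 14)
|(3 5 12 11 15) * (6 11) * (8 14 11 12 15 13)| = 12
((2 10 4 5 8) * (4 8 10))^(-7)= (2 10 4 8 5)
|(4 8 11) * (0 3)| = |(0 3)(4 8 11)| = 6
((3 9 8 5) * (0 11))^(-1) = (0 11)(3 5 8 9)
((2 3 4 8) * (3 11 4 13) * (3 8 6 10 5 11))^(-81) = ((2 3 13 8)(4 6 10 5 11))^(-81) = (2 8 13 3)(4 11 5 10 6)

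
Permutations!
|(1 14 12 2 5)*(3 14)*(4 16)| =6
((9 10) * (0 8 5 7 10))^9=(0 7)(5 9)(8 10)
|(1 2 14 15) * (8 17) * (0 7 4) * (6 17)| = |(0 7 4)(1 2 14 15)(6 17 8)| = 12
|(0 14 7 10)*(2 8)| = |(0 14 7 10)(2 8)| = 4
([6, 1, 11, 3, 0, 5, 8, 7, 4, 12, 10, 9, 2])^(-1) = [4, 1, 12, 3, 8, 5, 0, 7, 6, 11, 10, 2, 9]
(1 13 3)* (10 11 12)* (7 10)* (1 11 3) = [0, 13, 2, 11, 4, 5, 6, 10, 8, 9, 3, 12, 7, 1] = (1 13)(3 11 12 7 10)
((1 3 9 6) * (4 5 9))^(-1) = (1 6 9 5 4 3)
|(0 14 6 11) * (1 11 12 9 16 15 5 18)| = |(0 14 6 12 9 16 15 5 18 1 11)| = 11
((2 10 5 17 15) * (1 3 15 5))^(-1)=(1 10 2 15 3)(5 17)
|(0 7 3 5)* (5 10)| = 5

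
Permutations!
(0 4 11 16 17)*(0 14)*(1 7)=(0 4 11 16 17 14)(1 7)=[4, 7, 2, 3, 11, 5, 6, 1, 8, 9, 10, 16, 12, 13, 0, 15, 17, 14]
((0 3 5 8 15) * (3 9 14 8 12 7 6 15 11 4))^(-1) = ((0 9 14 8 11 4 3 5 12 7 6 15))^(-1) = (0 15 6 7 12 5 3 4 11 8 14 9)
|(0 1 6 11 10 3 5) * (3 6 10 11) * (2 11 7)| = 6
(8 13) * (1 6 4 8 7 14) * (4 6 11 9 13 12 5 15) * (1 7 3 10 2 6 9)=[0, 11, 6, 10, 8, 15, 9, 14, 12, 13, 2, 1, 5, 3, 7, 4]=(1 11)(2 6 9 13 3 10)(4 8 12 5 15)(7 14)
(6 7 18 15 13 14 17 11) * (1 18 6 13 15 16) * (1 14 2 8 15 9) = [0, 18, 8, 3, 4, 5, 7, 6, 15, 1, 10, 13, 12, 2, 17, 9, 14, 11, 16] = (1 18 16 14 17 11 13 2 8 15 9)(6 7)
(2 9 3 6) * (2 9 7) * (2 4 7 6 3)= (2 6 9)(4 7)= [0, 1, 6, 3, 7, 5, 9, 4, 8, 2]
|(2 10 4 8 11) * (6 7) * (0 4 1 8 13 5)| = 20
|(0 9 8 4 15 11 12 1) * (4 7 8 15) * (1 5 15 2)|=4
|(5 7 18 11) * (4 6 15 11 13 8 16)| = |(4 6 15 11 5 7 18 13 8 16)| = 10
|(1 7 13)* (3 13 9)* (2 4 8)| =15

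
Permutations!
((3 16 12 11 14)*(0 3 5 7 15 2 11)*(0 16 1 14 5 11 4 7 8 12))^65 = ((0 3 1 14 11 5 8 12 16)(2 4 7 15))^65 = (0 1 11 8 16 3 14 5 12)(2 4 7 15)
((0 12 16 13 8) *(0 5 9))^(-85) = (0 9 5 8 13 16 12)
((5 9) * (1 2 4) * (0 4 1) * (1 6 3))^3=((0 4)(1 2 6 3)(5 9))^3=(0 4)(1 3 6 2)(5 9)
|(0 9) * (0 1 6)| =4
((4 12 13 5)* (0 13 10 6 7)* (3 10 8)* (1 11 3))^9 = (0 10 1 4)(3 8 5 7)(6 11 12 13) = ((0 13 5 4 12 8 1 11 3 10 6 7))^9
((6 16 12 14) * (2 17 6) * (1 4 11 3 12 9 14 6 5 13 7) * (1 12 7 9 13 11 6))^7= (1 2)(3 13)(4 17)(5 6)(7 9)(11 16)(12 14)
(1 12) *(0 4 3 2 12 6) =[4, 6, 12, 2, 3, 5, 0, 7, 8, 9, 10, 11, 1] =(0 4 3 2 12 1 6)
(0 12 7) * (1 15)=(0 12 7)(1 15)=[12, 15, 2, 3, 4, 5, 6, 0, 8, 9, 10, 11, 7, 13, 14, 1]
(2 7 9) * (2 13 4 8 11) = (2 7 9 13 4 8 11) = [0, 1, 7, 3, 8, 5, 6, 9, 11, 13, 10, 2, 12, 4]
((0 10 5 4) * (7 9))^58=(0 5)(4 10)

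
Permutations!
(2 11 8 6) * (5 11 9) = [0, 1, 9, 3, 4, 11, 2, 7, 6, 5, 10, 8] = (2 9 5 11 8 6)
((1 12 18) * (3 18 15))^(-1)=((1 12 15 3 18))^(-1)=(1 18 3 15 12)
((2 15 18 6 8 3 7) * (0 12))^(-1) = ((0 12)(2 15 18 6 8 3 7))^(-1) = (0 12)(2 7 3 8 6 18 15)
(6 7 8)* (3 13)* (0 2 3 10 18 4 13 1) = (0 2 3 1)(4 13 10 18)(6 7 8) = [2, 0, 3, 1, 13, 5, 7, 8, 6, 9, 18, 11, 12, 10, 14, 15, 16, 17, 4]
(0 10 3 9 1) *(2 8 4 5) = (0 10 3 9 1)(2 8 4 5) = [10, 0, 8, 9, 5, 2, 6, 7, 4, 1, 3]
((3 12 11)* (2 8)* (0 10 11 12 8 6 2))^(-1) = (12)(0 8 3 11 10)(2 6)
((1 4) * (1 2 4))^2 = (4)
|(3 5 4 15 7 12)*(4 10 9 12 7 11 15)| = 10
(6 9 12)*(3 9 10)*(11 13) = (3 9 12 6 10)(11 13) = [0, 1, 2, 9, 4, 5, 10, 7, 8, 12, 3, 13, 6, 11]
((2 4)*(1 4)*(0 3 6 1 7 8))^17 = (0 3 6 1 4 2 7 8) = ((0 3 6 1 4 2 7 8))^17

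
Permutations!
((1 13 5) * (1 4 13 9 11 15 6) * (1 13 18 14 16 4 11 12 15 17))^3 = (1 15 5)(4 16 14 18)(6 11 9)(12 13 17)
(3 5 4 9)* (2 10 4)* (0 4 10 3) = [4, 1, 3, 5, 9, 2, 6, 7, 8, 0, 10] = (10)(0 4 9)(2 3 5)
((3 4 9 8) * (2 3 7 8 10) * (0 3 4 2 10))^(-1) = ((10)(0 3 2 4 9)(7 8))^(-1) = (10)(0 9 4 2 3)(7 8)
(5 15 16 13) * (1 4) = (1 4)(5 15 16 13) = [0, 4, 2, 3, 1, 15, 6, 7, 8, 9, 10, 11, 12, 5, 14, 16, 13]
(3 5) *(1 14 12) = [0, 14, 2, 5, 4, 3, 6, 7, 8, 9, 10, 11, 1, 13, 12] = (1 14 12)(3 5)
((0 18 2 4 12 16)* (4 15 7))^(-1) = (0 16 12 4 7 15 2 18)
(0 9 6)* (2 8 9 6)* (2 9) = (9)(0 6)(2 8) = [6, 1, 8, 3, 4, 5, 0, 7, 2, 9]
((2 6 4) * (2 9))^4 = ((2 6 4 9))^4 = (9)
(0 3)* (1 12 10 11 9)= [3, 12, 2, 0, 4, 5, 6, 7, 8, 1, 11, 9, 10]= (0 3)(1 12 10 11 9)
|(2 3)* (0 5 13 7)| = 4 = |(0 5 13 7)(2 3)|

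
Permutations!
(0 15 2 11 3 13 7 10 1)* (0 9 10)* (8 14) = (0 15 2 11 3 13 7)(1 9 10)(8 14) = [15, 9, 11, 13, 4, 5, 6, 0, 14, 10, 1, 3, 12, 7, 8, 2]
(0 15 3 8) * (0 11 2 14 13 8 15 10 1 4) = [10, 4, 14, 15, 0, 5, 6, 7, 11, 9, 1, 2, 12, 8, 13, 3] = (0 10 1 4)(2 14 13 8 11)(3 15)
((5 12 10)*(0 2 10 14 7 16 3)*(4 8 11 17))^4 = (17)(0 12 3 5 16 10 7 2 14)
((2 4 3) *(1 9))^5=(1 9)(2 3 4)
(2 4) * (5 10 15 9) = (2 4)(5 10 15 9) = [0, 1, 4, 3, 2, 10, 6, 7, 8, 5, 15, 11, 12, 13, 14, 9]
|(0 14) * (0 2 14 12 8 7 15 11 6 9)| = 8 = |(0 12 8 7 15 11 6 9)(2 14)|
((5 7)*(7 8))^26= (5 7 8)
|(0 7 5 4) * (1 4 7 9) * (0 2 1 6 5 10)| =|(0 9 6 5 7 10)(1 4 2)| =6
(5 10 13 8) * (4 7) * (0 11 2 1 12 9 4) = (0 11 2 1 12 9 4 7)(5 10 13 8) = [11, 12, 1, 3, 7, 10, 6, 0, 5, 4, 13, 2, 9, 8]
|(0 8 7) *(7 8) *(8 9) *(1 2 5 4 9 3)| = |(0 7)(1 2 5 4 9 8 3)| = 14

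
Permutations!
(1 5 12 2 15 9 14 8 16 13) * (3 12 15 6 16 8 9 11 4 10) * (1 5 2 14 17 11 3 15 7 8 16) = (1 2 6)(3 12 14 9 17 11 4 10 15)(5 7 8 16 13) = [0, 2, 6, 12, 10, 7, 1, 8, 16, 17, 15, 4, 14, 5, 9, 3, 13, 11]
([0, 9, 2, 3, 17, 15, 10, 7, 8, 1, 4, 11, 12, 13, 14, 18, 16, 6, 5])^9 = [0, 9, 2, 3, 17, 5, 10, 7, 8, 1, 4, 11, 12, 13, 14, 15, 16, 6, 18]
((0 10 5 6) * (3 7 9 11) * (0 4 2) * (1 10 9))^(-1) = ((0 9 11 3 7 1 10 5 6 4 2))^(-1) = (0 2 4 6 5 10 1 7 3 11 9)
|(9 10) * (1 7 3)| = 6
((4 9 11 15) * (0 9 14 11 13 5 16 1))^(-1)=(0 1 16 5 13 9)(4 15 11 14)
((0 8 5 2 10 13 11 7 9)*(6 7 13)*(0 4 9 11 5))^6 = (2 5 13 11 7 6 10)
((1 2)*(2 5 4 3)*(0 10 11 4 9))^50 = ((0 10 11 4 3 2 1 5 9))^50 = (0 2 10 1 11 5 4 9 3)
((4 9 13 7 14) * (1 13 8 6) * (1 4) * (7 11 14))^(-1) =(1 14 11 13)(4 6 8 9)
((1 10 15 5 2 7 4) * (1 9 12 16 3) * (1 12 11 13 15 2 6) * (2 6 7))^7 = (1 10 6)(3 12 16)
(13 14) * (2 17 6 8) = (2 17 6 8)(13 14) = [0, 1, 17, 3, 4, 5, 8, 7, 2, 9, 10, 11, 12, 14, 13, 15, 16, 6]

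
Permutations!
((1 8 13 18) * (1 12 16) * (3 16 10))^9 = (1 8 13 18 12 10 3 16)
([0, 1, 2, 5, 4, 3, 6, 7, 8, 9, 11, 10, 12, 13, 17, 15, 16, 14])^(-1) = (3 5)(10 11)(14 17)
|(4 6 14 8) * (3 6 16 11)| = 7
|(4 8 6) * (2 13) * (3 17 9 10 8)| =14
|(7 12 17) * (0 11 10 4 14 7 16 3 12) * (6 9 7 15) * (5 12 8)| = 18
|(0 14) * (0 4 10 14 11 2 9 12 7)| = |(0 11 2 9 12 7)(4 10 14)| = 6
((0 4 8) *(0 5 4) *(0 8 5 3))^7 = (0 8 3)(4 5)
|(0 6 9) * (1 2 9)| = 5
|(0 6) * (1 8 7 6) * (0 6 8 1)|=2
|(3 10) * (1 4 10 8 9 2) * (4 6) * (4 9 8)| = 12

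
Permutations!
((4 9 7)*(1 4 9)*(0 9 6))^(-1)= ((0 9 7 6)(1 4))^(-1)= (0 6 7 9)(1 4)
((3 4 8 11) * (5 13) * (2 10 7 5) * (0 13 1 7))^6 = ((0 13 2 10)(1 7 5)(3 4 8 11))^6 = (0 2)(3 8)(4 11)(10 13)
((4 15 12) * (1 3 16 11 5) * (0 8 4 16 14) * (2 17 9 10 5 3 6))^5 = (0 16 8 11 4 3 15 14 12)(1 10 17 6 5 9 2)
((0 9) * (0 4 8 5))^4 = ((0 9 4 8 5))^4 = (0 5 8 4 9)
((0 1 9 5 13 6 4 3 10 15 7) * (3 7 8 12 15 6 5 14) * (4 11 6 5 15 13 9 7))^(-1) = (0 7 1)(3 14 9 5 10)(6 11)(8 15 13 12)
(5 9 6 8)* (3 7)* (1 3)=[0, 3, 2, 7, 4, 9, 8, 1, 5, 6]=(1 3 7)(5 9 6 8)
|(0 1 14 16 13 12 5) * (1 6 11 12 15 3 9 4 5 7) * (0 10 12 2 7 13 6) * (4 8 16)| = |(1 14 4 5 10 12 13 15 3 9 8 16 6 11 2 7)| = 16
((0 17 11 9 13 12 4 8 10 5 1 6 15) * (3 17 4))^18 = (17)(0 8 5 6)(1 15 4 10)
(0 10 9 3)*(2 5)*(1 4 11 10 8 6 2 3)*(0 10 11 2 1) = (11)(0 8 6 1 4 2 5 3 10 9) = [8, 4, 5, 10, 2, 3, 1, 7, 6, 0, 9, 11]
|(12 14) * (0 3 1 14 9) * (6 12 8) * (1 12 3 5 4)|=10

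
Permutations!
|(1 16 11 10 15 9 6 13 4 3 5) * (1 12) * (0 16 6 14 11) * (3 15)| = |(0 16)(1 6 13 4 15 9 14 11 10 3 5 12)| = 12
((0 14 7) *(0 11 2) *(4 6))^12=((0 14 7 11 2)(4 6))^12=(0 7 2 14 11)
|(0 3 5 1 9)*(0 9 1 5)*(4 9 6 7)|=4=|(0 3)(4 9 6 7)|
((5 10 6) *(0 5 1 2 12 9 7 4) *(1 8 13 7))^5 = ((0 5 10 6 8 13 7 4)(1 2 12 9))^5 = (0 13 10 4 8 5 7 6)(1 2 12 9)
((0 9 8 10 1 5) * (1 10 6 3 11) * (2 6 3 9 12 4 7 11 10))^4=(0 11 12 1 4 5 7)(2 3 9)(6 10 8)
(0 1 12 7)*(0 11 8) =(0 1 12 7 11 8) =[1, 12, 2, 3, 4, 5, 6, 11, 0, 9, 10, 8, 7]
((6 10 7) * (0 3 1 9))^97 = ((0 3 1 9)(6 10 7))^97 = (0 3 1 9)(6 10 7)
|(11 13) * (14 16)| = 2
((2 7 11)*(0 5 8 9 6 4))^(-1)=(0 4 6 9 8 5)(2 11 7)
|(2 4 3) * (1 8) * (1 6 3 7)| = 7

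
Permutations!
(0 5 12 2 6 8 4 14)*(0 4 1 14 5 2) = [2, 14, 6, 3, 5, 12, 8, 7, 1, 9, 10, 11, 0, 13, 4] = (0 2 6 8 1 14 4 5 12)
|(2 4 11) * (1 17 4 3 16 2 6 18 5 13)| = |(1 17 4 11 6 18 5 13)(2 3 16)| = 24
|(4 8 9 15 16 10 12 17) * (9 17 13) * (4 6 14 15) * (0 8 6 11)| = 36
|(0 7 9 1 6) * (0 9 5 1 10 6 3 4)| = |(0 7 5 1 3 4)(6 9 10)| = 6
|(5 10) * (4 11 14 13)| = |(4 11 14 13)(5 10)| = 4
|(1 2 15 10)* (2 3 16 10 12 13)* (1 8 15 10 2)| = |(1 3 16 2 10 8 15 12 13)| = 9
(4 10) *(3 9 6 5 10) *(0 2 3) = (0 2 3 9 6 5 10 4) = [2, 1, 3, 9, 0, 10, 5, 7, 8, 6, 4]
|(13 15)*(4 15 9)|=4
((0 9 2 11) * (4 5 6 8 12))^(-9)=(0 11 2 9)(4 5 6 8 12)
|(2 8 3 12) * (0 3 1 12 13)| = 12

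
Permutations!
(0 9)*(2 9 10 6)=(0 10 6 2 9)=[10, 1, 9, 3, 4, 5, 2, 7, 8, 0, 6]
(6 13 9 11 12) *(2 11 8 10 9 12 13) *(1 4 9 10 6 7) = (1 4 9 8 6 2 11 13 12 7) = [0, 4, 11, 3, 9, 5, 2, 1, 6, 8, 10, 13, 7, 12]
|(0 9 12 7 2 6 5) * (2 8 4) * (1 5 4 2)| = 10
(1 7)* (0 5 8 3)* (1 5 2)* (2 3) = [3, 7, 1, 0, 4, 8, 6, 5, 2] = (0 3)(1 7 5 8 2)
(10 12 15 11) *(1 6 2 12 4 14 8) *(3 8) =(1 6 2 12 15 11 10 4 14 3 8) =[0, 6, 12, 8, 14, 5, 2, 7, 1, 9, 4, 10, 15, 13, 3, 11]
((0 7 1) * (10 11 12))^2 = ((0 7 1)(10 11 12))^2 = (0 1 7)(10 12 11)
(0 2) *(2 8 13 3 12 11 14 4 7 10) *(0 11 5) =[8, 1, 11, 12, 7, 0, 6, 10, 13, 9, 2, 14, 5, 3, 4] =(0 8 13 3 12 5)(2 11 14 4 7 10)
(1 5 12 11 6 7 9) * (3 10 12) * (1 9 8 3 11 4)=[0, 5, 2, 10, 1, 11, 7, 8, 3, 9, 12, 6, 4]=(1 5 11 6 7 8 3 10 12 4)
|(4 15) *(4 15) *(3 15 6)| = 3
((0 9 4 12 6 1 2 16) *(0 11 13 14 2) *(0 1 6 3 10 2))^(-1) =(0 14 13 11 16 2 10 3 12 4 9)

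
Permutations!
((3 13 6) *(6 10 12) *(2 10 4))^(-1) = ((2 10 12 6 3 13 4))^(-1) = (2 4 13 3 6 12 10)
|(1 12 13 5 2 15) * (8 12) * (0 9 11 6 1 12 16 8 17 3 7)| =40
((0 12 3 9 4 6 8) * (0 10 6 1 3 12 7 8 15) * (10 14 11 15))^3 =((0 7 8 14 11 15)(1 3 9 4)(6 10))^3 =(0 14)(1 4 9 3)(6 10)(7 11)(8 15)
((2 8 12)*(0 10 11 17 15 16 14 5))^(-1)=((0 10 11 17 15 16 14 5)(2 8 12))^(-1)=(0 5 14 16 15 17 11 10)(2 12 8)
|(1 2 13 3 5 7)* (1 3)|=|(1 2 13)(3 5 7)|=3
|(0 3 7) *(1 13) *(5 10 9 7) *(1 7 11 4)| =|(0 3 5 10 9 11 4 1 13 7)| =10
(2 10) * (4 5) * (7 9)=(2 10)(4 5)(7 9)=[0, 1, 10, 3, 5, 4, 6, 9, 8, 7, 2]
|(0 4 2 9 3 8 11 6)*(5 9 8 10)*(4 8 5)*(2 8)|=10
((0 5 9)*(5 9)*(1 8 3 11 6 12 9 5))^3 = (0 8 6)(1 11 9)(3 12 5)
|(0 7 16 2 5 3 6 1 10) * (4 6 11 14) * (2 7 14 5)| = 6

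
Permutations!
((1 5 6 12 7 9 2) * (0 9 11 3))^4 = (0 5 11 2 12)(1 7 9 6 3)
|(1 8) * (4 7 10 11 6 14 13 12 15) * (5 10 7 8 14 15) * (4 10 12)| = |(1 14 13 4 8)(5 12)(6 15 10 11)| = 20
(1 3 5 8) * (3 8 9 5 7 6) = (1 8)(3 7 6)(5 9) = [0, 8, 2, 7, 4, 9, 3, 6, 1, 5]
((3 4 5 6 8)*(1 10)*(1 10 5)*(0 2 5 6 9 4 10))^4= (0 4 3 5 6)(1 10 9 8 2)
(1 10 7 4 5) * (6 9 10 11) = (1 11 6 9 10 7 4 5) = [0, 11, 2, 3, 5, 1, 9, 4, 8, 10, 7, 6]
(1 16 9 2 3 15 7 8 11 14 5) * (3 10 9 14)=(1 16 14 5)(2 10 9)(3 15 7 8 11)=[0, 16, 10, 15, 4, 1, 6, 8, 11, 2, 9, 3, 12, 13, 5, 7, 14]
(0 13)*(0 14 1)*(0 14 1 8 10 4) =(0 13 1 14 8 10 4) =[13, 14, 2, 3, 0, 5, 6, 7, 10, 9, 4, 11, 12, 1, 8]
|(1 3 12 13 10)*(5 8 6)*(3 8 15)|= 9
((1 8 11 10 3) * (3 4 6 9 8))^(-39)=((1 3)(4 6 9 8 11 10))^(-39)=(1 3)(4 8)(6 11)(9 10)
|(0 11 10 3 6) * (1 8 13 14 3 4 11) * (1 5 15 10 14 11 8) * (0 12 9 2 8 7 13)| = |(0 5 15 10 4 7 13 11 14 3 6 12 9 2 8)| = 15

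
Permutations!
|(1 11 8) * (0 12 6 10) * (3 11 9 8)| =12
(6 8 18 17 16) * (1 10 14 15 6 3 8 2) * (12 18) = (1 10 14 15 6 2)(3 8 12 18 17 16) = [0, 10, 1, 8, 4, 5, 2, 7, 12, 9, 14, 11, 18, 13, 15, 6, 3, 16, 17]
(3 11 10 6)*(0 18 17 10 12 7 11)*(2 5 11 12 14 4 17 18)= [2, 1, 5, 0, 17, 11, 3, 12, 8, 9, 6, 14, 7, 13, 4, 15, 16, 10, 18]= (18)(0 2 5 11 14 4 17 10 6 3)(7 12)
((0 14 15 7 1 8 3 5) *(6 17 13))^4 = (0 1)(3 15)(5 7)(6 17 13)(8 14) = ((0 14 15 7 1 8 3 5)(6 17 13))^4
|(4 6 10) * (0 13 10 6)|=|(0 13 10 4)|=4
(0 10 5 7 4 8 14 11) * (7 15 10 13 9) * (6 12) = (0 13 9 7 4 8 14 11)(5 15 10)(6 12) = [13, 1, 2, 3, 8, 15, 12, 4, 14, 7, 5, 0, 6, 9, 11, 10]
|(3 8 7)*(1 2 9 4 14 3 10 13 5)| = |(1 2 9 4 14 3 8 7 10 13 5)| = 11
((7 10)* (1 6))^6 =((1 6)(7 10))^6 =(10)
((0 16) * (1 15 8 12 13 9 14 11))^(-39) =((0 16)(1 15 8 12 13 9 14 11))^(-39) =(0 16)(1 15 8 12 13 9 14 11)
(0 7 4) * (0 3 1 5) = (0 7 4 3 1 5) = [7, 5, 2, 1, 3, 0, 6, 4]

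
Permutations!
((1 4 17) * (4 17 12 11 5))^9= (1 17)(4 12 11 5)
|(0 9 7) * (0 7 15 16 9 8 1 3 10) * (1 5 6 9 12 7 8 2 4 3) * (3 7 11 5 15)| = |(0 2 4 7 8 15 16 12 11 5 6 9 3 10)| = 14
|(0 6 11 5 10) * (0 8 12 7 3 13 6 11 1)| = |(0 11 5 10 8 12 7 3 13 6 1)| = 11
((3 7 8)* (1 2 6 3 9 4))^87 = (1 4 9 8 7 3 6 2)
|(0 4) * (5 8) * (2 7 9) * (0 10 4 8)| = |(0 8 5)(2 7 9)(4 10)| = 6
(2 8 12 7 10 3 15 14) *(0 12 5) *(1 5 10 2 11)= (0 12 7 2 8 10 3 15 14 11 1 5)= [12, 5, 8, 15, 4, 0, 6, 2, 10, 9, 3, 1, 7, 13, 11, 14]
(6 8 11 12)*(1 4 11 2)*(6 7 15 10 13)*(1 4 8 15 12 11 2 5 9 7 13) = (1 8 5 9 7 12 13 6 15 10)(2 4) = [0, 8, 4, 3, 2, 9, 15, 12, 5, 7, 1, 11, 13, 6, 14, 10]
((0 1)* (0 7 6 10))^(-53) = (0 7 10 1 6)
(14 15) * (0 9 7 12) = [9, 1, 2, 3, 4, 5, 6, 12, 8, 7, 10, 11, 0, 13, 15, 14] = (0 9 7 12)(14 15)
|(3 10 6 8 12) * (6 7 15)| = |(3 10 7 15 6 8 12)| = 7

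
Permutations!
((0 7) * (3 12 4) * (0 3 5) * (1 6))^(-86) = (0 4 3)(5 12 7)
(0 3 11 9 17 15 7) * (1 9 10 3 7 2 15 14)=(0 7)(1 9 17 14)(2 15)(3 11 10)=[7, 9, 15, 11, 4, 5, 6, 0, 8, 17, 3, 10, 12, 13, 1, 2, 16, 14]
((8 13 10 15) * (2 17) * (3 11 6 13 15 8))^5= ((2 17)(3 11 6 13 10 8 15))^5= (2 17)(3 8 13 11 15 10 6)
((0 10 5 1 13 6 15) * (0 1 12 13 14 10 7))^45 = (0 7)(1 13 10 15 12 14 6 5)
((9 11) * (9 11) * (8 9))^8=(11)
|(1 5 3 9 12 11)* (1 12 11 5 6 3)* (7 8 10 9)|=|(1 6 3 7 8 10 9 11 12 5)|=10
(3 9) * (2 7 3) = (2 7 3 9) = [0, 1, 7, 9, 4, 5, 6, 3, 8, 2]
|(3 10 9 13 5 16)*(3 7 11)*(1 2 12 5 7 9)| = |(1 2 12 5 16 9 13 7 11 3 10)| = 11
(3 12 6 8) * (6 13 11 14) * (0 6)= (0 6 8 3 12 13 11 14)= [6, 1, 2, 12, 4, 5, 8, 7, 3, 9, 10, 14, 13, 11, 0]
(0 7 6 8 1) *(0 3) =(0 7 6 8 1 3) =[7, 3, 2, 0, 4, 5, 8, 6, 1]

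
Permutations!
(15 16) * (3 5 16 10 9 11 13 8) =(3 5 16 15 10 9 11 13 8) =[0, 1, 2, 5, 4, 16, 6, 7, 3, 11, 9, 13, 12, 8, 14, 10, 15]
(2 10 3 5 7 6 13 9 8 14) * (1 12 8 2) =(1 12 8 14)(2 10 3 5 7 6 13 9) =[0, 12, 10, 5, 4, 7, 13, 6, 14, 2, 3, 11, 8, 9, 1]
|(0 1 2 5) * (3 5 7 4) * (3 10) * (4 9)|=9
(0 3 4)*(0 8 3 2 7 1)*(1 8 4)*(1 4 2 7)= (0 7 8 3 4 2 1)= [7, 0, 1, 4, 2, 5, 6, 8, 3]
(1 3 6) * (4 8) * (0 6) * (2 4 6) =(0 2 4 8 6 1 3) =[2, 3, 4, 0, 8, 5, 1, 7, 6]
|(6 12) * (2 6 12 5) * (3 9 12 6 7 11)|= 8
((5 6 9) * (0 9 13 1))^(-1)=(0 1 13 6 5 9)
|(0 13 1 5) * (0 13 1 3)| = 5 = |(0 1 5 13 3)|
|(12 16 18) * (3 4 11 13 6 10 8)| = 21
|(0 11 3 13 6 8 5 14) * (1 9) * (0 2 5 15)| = 42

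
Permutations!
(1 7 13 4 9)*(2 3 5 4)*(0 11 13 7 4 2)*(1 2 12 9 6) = (0 11 13)(1 4 6)(2 3 5 12 9) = [11, 4, 3, 5, 6, 12, 1, 7, 8, 2, 10, 13, 9, 0]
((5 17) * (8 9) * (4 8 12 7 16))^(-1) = (4 16 7 12 9 8)(5 17)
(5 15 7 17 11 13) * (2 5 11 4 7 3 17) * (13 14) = (2 5 15 3 17 4 7)(11 14 13) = [0, 1, 5, 17, 7, 15, 6, 2, 8, 9, 10, 14, 12, 11, 13, 3, 16, 4]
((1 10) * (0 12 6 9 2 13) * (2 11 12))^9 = (13)(1 10)(6 9 11 12)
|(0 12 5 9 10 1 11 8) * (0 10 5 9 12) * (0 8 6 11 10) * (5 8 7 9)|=4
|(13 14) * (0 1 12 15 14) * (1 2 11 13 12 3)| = 12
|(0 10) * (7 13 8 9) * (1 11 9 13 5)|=10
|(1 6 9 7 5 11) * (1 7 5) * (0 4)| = 6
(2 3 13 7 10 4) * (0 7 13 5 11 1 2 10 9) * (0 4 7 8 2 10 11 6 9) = (13)(0 8 2 3 5 6 9 4 11 1 10 7) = [8, 10, 3, 5, 11, 6, 9, 0, 2, 4, 7, 1, 12, 13]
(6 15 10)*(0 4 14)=(0 4 14)(6 15 10)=[4, 1, 2, 3, 14, 5, 15, 7, 8, 9, 6, 11, 12, 13, 0, 10]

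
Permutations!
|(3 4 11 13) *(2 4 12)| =|(2 4 11 13 3 12)| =6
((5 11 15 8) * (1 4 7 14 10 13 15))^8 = ((1 4 7 14 10 13 15 8 5 11))^8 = (1 5 15 10 7)(4 11 8 13 14)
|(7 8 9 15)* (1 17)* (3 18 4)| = |(1 17)(3 18 4)(7 8 9 15)| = 12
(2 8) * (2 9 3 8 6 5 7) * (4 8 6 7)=(2 7)(3 6 5 4 8 9)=[0, 1, 7, 6, 8, 4, 5, 2, 9, 3]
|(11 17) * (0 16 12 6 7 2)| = |(0 16 12 6 7 2)(11 17)| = 6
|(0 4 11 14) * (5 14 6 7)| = |(0 4 11 6 7 5 14)| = 7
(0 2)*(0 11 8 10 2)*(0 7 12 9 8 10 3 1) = [7, 0, 11, 1, 4, 5, 6, 12, 3, 8, 2, 10, 9] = (0 7 12 9 8 3 1)(2 11 10)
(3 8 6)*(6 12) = (3 8 12 6) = [0, 1, 2, 8, 4, 5, 3, 7, 12, 9, 10, 11, 6]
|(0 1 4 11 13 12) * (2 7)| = |(0 1 4 11 13 12)(2 7)| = 6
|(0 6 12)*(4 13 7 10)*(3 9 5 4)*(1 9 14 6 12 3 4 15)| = |(0 12)(1 9 5 15)(3 14 6)(4 13 7 10)| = 12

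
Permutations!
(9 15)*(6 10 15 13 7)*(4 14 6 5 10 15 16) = (4 14 6 15 9 13 7 5 10 16) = [0, 1, 2, 3, 14, 10, 15, 5, 8, 13, 16, 11, 12, 7, 6, 9, 4]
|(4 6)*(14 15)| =2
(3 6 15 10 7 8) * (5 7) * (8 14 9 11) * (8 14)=(3 6 15 10 5 7 8)(9 11 14)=[0, 1, 2, 6, 4, 7, 15, 8, 3, 11, 5, 14, 12, 13, 9, 10]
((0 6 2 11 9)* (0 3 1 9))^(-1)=(0 11 2 6)(1 3 9)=((0 6 2 11)(1 9 3))^(-1)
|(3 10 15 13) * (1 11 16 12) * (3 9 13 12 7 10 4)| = 14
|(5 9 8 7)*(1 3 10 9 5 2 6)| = |(1 3 10 9 8 7 2 6)| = 8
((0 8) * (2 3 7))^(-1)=((0 8)(2 3 7))^(-1)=(0 8)(2 7 3)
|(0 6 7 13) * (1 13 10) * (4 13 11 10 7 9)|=15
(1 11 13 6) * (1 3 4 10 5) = (1 11 13 6 3 4 10 5) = [0, 11, 2, 4, 10, 1, 3, 7, 8, 9, 5, 13, 12, 6]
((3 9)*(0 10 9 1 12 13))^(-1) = (0 13 12 1 3 9 10)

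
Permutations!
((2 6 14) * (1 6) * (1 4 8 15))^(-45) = ((1 6 14 2 4 8 15))^(-45) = (1 4 6 8 14 15 2)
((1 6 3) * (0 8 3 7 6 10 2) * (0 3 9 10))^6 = (0 1 3 2 10 9 8)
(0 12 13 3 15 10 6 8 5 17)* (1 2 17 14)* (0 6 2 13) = (0 12)(1 13 3 15 10 2 17 6 8 5 14) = [12, 13, 17, 15, 4, 14, 8, 7, 5, 9, 2, 11, 0, 3, 1, 10, 16, 6]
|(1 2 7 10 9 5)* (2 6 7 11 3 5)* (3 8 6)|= 21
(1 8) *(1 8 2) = (8)(1 2) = [0, 2, 1, 3, 4, 5, 6, 7, 8]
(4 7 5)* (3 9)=(3 9)(4 7 5)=[0, 1, 2, 9, 7, 4, 6, 5, 8, 3]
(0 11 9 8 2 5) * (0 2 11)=(2 5)(8 11 9)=[0, 1, 5, 3, 4, 2, 6, 7, 11, 8, 10, 9]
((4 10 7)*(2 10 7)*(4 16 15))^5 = ((2 10)(4 7 16 15))^5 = (2 10)(4 7 16 15)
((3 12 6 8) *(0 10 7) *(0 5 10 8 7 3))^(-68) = ((0 8)(3 12 6 7 5 10))^(-68) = (3 5 6)(7 12 10)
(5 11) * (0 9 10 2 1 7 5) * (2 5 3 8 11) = (0 9 10 5 2 1 7 3 8 11) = [9, 7, 1, 8, 4, 2, 6, 3, 11, 10, 5, 0]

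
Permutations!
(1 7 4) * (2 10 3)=(1 7 4)(2 10 3)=[0, 7, 10, 2, 1, 5, 6, 4, 8, 9, 3]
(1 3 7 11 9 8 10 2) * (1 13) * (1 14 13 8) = (1 3 7 11 9)(2 8 10)(13 14) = [0, 3, 8, 7, 4, 5, 6, 11, 10, 1, 2, 9, 12, 14, 13]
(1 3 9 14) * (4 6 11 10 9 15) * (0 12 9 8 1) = (0 12 9 14)(1 3 15 4 6 11 10 8) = [12, 3, 2, 15, 6, 5, 11, 7, 1, 14, 8, 10, 9, 13, 0, 4]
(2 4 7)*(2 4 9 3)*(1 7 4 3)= [0, 7, 9, 2, 4, 5, 6, 3, 8, 1]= (1 7 3 2 9)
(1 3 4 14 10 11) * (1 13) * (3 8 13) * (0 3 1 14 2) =[3, 8, 0, 4, 2, 5, 6, 7, 13, 9, 11, 1, 12, 14, 10] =(0 3 4 2)(1 8 13 14 10 11)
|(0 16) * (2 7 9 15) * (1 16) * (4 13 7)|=6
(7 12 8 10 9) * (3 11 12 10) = [0, 1, 2, 11, 4, 5, 6, 10, 3, 7, 9, 12, 8] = (3 11 12 8)(7 10 9)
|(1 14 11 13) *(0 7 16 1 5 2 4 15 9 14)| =|(0 7 16 1)(2 4 15 9 14 11 13 5)| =8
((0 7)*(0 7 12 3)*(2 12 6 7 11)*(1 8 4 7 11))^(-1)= ((0 6 11 2 12 3)(1 8 4 7))^(-1)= (0 3 12 2 11 6)(1 7 4 8)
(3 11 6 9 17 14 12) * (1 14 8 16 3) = (1 14 12)(3 11 6 9 17 8 16) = [0, 14, 2, 11, 4, 5, 9, 7, 16, 17, 10, 6, 1, 13, 12, 15, 3, 8]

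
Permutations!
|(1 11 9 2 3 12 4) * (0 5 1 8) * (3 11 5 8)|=|(0 8)(1 5)(2 11 9)(3 12 4)|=6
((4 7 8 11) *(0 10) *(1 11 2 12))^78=((0 10)(1 11 4 7 8 2 12))^78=(1 11 4 7 8 2 12)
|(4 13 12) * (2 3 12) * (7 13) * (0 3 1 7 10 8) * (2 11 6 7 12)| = 8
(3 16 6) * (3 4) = (3 16 6 4) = [0, 1, 2, 16, 3, 5, 4, 7, 8, 9, 10, 11, 12, 13, 14, 15, 6]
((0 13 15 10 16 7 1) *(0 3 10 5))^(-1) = ((0 13 15 5)(1 3 10 16 7))^(-1) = (0 5 15 13)(1 7 16 10 3)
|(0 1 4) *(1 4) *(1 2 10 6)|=4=|(0 4)(1 2 10 6)|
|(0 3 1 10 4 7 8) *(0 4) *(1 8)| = 7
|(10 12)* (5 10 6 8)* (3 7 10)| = |(3 7 10 12 6 8 5)| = 7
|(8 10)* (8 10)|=|(10)|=1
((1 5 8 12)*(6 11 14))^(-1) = (1 12 8 5)(6 14 11)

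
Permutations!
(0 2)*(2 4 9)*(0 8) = [4, 1, 8, 3, 9, 5, 6, 7, 0, 2] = (0 4 9 2 8)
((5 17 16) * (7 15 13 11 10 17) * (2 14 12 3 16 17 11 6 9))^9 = (17)(2 6 15 5 3 14 9 13 7 16 12)(10 11)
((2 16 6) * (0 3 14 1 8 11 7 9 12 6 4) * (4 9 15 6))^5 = (0 11 16 3 7 9 14 15 12 1 6 4 8 2) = ((0 3 14 1 8 11 7 15 6 2 16 9 12 4))^5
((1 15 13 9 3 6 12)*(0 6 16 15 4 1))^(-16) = (0 12 6)(3 9 13 15 16)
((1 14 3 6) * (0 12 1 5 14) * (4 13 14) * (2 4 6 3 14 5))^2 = ((14)(0 12 1)(2 4 13 5 6))^2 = (14)(0 1 12)(2 13 6 4 5)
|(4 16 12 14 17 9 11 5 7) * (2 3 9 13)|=12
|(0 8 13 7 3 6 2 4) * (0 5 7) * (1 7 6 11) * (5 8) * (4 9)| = 8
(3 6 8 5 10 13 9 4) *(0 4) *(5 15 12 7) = [4, 1, 2, 6, 3, 10, 8, 5, 15, 0, 13, 11, 7, 9, 14, 12] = (0 4 3 6 8 15 12 7 5 10 13 9)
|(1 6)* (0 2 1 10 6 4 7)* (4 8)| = |(0 2 1 8 4 7)(6 10)| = 6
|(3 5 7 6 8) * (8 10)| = |(3 5 7 6 10 8)| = 6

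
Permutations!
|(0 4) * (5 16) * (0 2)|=6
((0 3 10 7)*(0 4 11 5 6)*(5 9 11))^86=(11)(0 10 4 6 3 7 5)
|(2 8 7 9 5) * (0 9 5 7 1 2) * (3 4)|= |(0 9 7 5)(1 2 8)(3 4)|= 12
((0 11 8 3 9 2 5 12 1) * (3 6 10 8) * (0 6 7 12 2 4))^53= (0 9 11 4 3)(1 12 7 8 10 6)(2 5)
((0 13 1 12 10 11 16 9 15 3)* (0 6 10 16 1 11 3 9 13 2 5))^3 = ((0 2 5)(1 12 16 13 11)(3 6 10)(9 15))^3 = (1 13 12 11 16)(9 15)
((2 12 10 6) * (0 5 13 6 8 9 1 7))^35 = ((0 5 13 6 2 12 10 8 9 1 7))^35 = (0 13 2 10 9 7 5 6 12 8 1)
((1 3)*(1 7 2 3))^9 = ((2 3 7))^9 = (7)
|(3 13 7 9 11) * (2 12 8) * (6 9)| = |(2 12 8)(3 13 7 6 9 11)| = 6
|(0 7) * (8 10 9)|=|(0 7)(8 10 9)|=6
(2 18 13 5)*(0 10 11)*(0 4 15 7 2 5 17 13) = (0 10 11 4 15 7 2 18)(13 17) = [10, 1, 18, 3, 15, 5, 6, 2, 8, 9, 11, 4, 12, 17, 14, 7, 16, 13, 0]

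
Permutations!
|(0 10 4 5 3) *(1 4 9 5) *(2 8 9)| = 14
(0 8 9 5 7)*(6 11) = [8, 1, 2, 3, 4, 7, 11, 0, 9, 5, 10, 6] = (0 8 9 5 7)(6 11)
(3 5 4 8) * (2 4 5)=(2 4 8 3)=[0, 1, 4, 2, 8, 5, 6, 7, 3]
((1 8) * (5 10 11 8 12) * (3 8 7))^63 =(1 8 3 7 11 10 5 12) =((1 12 5 10 11 7 3 8))^63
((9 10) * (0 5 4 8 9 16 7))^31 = (0 7 16 10 9 8 4 5)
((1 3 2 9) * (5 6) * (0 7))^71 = ((0 7)(1 3 2 9)(5 6))^71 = (0 7)(1 9 2 3)(5 6)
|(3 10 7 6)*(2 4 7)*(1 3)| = |(1 3 10 2 4 7 6)| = 7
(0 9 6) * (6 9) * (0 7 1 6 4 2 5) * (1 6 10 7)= (0 4 2 5)(1 10 7 6)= [4, 10, 5, 3, 2, 0, 1, 6, 8, 9, 7]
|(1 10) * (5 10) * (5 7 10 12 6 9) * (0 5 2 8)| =|(0 5 12 6 9 2 8)(1 7 10)| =21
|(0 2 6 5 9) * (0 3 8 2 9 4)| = 8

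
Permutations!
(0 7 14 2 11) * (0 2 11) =(0 7 14 11 2) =[7, 1, 0, 3, 4, 5, 6, 14, 8, 9, 10, 2, 12, 13, 11]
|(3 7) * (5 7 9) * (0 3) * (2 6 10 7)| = 8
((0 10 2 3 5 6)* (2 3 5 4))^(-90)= (0 10 3 4 2 5 6)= ((0 10 3 4 2 5 6))^(-90)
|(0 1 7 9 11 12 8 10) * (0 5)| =9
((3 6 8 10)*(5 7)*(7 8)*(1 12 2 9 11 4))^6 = (12)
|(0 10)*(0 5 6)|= |(0 10 5 6)|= 4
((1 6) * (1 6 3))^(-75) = ((6)(1 3))^(-75) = (6)(1 3)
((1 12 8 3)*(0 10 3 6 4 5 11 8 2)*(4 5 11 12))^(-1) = ((0 10 3 1 4 11 8 6 5 12 2))^(-1) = (0 2 12 5 6 8 11 4 1 3 10)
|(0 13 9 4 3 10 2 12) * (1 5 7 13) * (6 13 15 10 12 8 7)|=45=|(0 1 5 6 13 9 4 3 12)(2 8 7 15 10)|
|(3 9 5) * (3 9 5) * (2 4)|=|(2 4)(3 5 9)|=6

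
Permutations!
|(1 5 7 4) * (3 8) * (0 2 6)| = 12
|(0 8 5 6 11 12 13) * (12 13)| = 6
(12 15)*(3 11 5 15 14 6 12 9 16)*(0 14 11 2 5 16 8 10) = (0 14 6 12 11 16 3 2 5 15 9 8 10) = [14, 1, 5, 2, 4, 15, 12, 7, 10, 8, 0, 16, 11, 13, 6, 9, 3]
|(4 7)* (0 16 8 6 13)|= 10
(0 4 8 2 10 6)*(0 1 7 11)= [4, 7, 10, 3, 8, 5, 1, 11, 2, 9, 6, 0]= (0 4 8 2 10 6 1 7 11)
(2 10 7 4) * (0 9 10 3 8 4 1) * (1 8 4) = [9, 0, 3, 4, 2, 5, 6, 8, 1, 10, 7] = (0 9 10 7 8 1)(2 3 4)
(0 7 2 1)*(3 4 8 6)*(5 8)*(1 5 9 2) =(0 7 1)(2 5 8 6 3 4 9) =[7, 0, 5, 4, 9, 8, 3, 1, 6, 2]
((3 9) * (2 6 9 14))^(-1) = (2 14 3 9 6)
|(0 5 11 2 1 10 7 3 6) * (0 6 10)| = |(0 5 11 2 1)(3 10 7)| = 15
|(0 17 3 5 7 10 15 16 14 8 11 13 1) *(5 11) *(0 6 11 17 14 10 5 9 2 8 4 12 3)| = 12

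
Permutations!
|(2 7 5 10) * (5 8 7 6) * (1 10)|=10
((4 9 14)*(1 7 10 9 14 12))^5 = (4 14)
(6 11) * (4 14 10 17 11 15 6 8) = (4 14 10 17 11 8)(6 15) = [0, 1, 2, 3, 14, 5, 15, 7, 4, 9, 17, 8, 12, 13, 10, 6, 16, 11]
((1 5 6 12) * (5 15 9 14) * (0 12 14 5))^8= (15)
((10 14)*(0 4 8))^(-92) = ((0 4 8)(10 14))^(-92) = (14)(0 4 8)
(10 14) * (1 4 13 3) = (1 4 13 3)(10 14) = [0, 4, 2, 1, 13, 5, 6, 7, 8, 9, 14, 11, 12, 3, 10]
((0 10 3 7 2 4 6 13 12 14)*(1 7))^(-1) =(0 14 12 13 6 4 2 7 1 3 10) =((0 10 3 1 7 2 4 6 13 12 14))^(-1)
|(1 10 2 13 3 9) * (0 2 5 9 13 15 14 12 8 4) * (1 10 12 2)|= |(0 1 12 8 4)(2 15 14)(3 13)(5 9 10)|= 30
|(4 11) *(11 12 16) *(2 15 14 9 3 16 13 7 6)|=12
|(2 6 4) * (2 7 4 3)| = |(2 6 3)(4 7)| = 6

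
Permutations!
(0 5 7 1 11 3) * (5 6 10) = (0 6 10 5 7 1 11 3) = [6, 11, 2, 0, 4, 7, 10, 1, 8, 9, 5, 3]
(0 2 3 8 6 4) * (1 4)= (0 2 3 8 6 1 4)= [2, 4, 3, 8, 0, 5, 1, 7, 6]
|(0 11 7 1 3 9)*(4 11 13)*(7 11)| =7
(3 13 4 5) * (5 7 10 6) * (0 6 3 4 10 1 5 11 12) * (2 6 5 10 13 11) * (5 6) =[6, 10, 5, 11, 7, 4, 2, 1, 8, 9, 3, 12, 0, 13] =(13)(0 6 2 5 4 7 1 10 3 11 12)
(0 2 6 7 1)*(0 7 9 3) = (0 2 6 9 3)(1 7) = [2, 7, 6, 0, 4, 5, 9, 1, 8, 3]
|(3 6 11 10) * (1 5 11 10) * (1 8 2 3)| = 8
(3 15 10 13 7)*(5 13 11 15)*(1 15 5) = (1 15 10 11 5 13 7 3) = [0, 15, 2, 1, 4, 13, 6, 3, 8, 9, 11, 5, 12, 7, 14, 10]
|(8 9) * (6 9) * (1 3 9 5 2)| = 7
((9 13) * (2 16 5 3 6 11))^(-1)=((2 16 5 3 6 11)(9 13))^(-1)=(2 11 6 3 5 16)(9 13)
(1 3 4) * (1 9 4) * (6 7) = (1 3)(4 9)(6 7) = [0, 3, 2, 1, 9, 5, 7, 6, 8, 4]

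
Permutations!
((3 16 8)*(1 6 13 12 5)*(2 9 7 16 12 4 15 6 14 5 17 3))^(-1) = ((1 14 5)(2 9 7 16 8)(3 12 17)(4 15 6 13))^(-1) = (1 5 14)(2 8 16 7 9)(3 17 12)(4 13 6 15)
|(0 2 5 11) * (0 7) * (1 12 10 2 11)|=15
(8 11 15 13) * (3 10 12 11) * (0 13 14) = [13, 1, 2, 10, 4, 5, 6, 7, 3, 9, 12, 15, 11, 8, 0, 14] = (0 13 8 3 10 12 11 15 14)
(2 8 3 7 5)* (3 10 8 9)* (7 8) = (2 9 3 8 10 7 5) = [0, 1, 9, 8, 4, 2, 6, 5, 10, 3, 7]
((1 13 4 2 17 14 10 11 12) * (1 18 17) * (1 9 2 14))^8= (1 17 18 12 11 10 14 4 13)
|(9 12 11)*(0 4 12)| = |(0 4 12 11 9)| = 5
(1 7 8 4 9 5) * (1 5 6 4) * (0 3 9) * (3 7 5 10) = (0 7 8 1 5 10 3 9 6 4) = [7, 5, 2, 9, 0, 10, 4, 8, 1, 6, 3]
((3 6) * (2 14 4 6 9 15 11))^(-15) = ((2 14 4 6 3 9 15 11))^(-15) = (2 14 4 6 3 9 15 11)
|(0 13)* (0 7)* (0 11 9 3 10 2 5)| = |(0 13 7 11 9 3 10 2 5)| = 9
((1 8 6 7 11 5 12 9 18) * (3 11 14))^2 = ((1 8 6 7 14 3 11 5 12 9 18))^2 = (1 6 14 11 12 18 8 7 3 5 9)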